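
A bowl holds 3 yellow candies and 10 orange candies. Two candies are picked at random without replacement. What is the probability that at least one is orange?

P(no orange) = 3/13 × 2/12 = 6/156 = 1/26.
P(at least one) = 1 − 1/26 = 25/26.

25/26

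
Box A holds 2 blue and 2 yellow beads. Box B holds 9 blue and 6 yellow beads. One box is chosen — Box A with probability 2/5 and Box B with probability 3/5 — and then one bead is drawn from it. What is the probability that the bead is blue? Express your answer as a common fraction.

From Box A: P(blue) = 2/4.
From Box B: P(blue) = 9/15.
Total probability = (2/5)(2/4) + (3/5)(9/15) = 14/25.

14/25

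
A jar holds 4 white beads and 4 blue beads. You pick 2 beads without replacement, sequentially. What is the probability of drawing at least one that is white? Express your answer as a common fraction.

11/14

P(no white) = 4/8 × 3/7 = 12/56 = 3/14.
P(at least one) = 1 − 3/14 = 11/14.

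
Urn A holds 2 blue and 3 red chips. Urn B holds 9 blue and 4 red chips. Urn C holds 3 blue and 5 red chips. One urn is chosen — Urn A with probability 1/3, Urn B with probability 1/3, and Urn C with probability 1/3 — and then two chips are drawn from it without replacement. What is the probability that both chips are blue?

From Urn A: P(both blue) = (2/5)(1/4) = 1/10.
From Urn B: P(both blue) = (9/13)(8/12) = 6/13.
From Urn C: P(both blue) = (3/8)(2/7) = 3/28.
Total probability = (1/3)(1/10) + (1/3)(6/13) + (1/3)(3/28) = 1217/5460.

1217/5460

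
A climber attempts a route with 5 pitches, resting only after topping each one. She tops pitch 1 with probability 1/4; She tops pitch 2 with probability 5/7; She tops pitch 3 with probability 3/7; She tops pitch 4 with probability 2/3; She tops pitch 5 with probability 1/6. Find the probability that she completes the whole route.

5/588

The events are sequential, so multiply the conditional probabilities:
P = 1/4 × 5/7 × 3/7 × 2/3 × 1/6 = 30/3528 = 5/588.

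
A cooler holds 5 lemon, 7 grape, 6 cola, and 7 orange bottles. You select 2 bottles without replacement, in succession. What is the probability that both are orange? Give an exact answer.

P(every draw is orange) = 7/25 × 6/24 = 42/600 = 7/100.

7/100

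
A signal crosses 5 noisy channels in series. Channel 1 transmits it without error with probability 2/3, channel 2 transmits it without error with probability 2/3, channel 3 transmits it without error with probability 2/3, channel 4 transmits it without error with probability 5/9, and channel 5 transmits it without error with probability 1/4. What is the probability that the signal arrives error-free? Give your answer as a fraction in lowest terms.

10/243

Multiplying along the chain,
P = 2/3 × 2/3 × 2/3 × 5/9 × 1/4 = 40/972 = 10/243.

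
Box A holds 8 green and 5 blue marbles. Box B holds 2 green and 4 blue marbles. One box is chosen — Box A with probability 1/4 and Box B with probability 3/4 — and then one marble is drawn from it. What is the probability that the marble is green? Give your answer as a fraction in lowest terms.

From Box A: P(green) = 8/13.
From Box B: P(green) = 2/6.
Total probability = (1/4)(8/13) + (3/4)(2/6) = 21/52.

21/52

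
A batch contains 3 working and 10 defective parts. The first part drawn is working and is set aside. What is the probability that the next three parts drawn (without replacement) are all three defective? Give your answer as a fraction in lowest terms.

6/11

With the first part removed, 10 defective remain out of 12.
P = 10/12 × 9/11 × 8/10 = 720/1320 = 6/11.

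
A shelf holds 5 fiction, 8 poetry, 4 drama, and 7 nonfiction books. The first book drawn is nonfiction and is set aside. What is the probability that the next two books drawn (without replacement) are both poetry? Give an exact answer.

After the first draw, 8 of the remaining 23 books are poetry.
P = 8/23 × 7/22 = 56/506 = 28/253.

28/253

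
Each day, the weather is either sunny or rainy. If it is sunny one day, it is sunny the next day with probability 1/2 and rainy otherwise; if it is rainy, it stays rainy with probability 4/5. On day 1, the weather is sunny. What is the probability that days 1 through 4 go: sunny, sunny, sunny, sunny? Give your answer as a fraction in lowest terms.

Day 1 is given. For each transition, use the conditional probability from the current state:
P(sunny | sunny) = 1/2; P(sunny | sunny) = 1/2; P(sunny | sunny) = 1/2.
P = 1/2 × 1/2 × 1/2 = 1/8.

1/8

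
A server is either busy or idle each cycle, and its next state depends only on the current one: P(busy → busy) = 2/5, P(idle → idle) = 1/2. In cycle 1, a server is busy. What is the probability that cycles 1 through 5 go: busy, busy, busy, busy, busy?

16/625

Cycle 1 is given. For each transition, use the conditional probability from the current state:
P(busy | busy) = 2/5; P(busy | busy) = 2/5; P(busy | busy) = 2/5; P(busy | busy) = 2/5.
P = 2/5 × 2/5 × 2/5 × 2/5 = 16/625.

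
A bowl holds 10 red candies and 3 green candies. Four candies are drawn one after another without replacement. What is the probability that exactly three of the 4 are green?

2/143

One ordering (green drawn first) has probability 3/13 × 2/12 × 1/11 × 10/10 = 60/17160 = 1/286.
There are C(4,3) = 4 such orderings, each equally likely, so P = 4 × 1/286 = 2/143.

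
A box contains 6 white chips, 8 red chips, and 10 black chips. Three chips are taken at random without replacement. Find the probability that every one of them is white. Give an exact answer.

5/506

P(every draw is white) = 6/24 × 5/23 × 4/22 = 120/12144 = 5/506.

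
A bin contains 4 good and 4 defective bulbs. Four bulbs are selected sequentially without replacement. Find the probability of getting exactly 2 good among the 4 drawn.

One ordering (good drawn first) has probability 4/8 × 3/7 × 4/6 × 3/5 = 144/1680 = 3/35.
There are C(4,2) = 6 such orderings, each equally likely, so P = 6 × 3/35 = 18/35.

18/35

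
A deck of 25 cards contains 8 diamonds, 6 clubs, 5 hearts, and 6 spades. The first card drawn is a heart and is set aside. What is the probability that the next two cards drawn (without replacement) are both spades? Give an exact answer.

After the first draw, 6 of the remaining 24 cards are spades.
P = 6/24 × 5/23 = 30/552 = 5/92.

5/92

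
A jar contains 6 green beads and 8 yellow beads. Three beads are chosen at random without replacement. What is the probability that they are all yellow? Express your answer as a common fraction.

P(every draw is yellow) = 8/14 × 7/13 × 6/12 = 336/2184 = 2/13.

2/13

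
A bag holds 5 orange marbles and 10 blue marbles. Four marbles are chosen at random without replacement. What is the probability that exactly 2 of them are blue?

30/91

One ordering (blue drawn first) has probability 10/15 × 9/14 × 5/13 × 4/12 = 1800/32760 = 5/91.
There are C(4,2) = 6 such orderings, each equally likely, so P = 6 × 5/91 = 30/91.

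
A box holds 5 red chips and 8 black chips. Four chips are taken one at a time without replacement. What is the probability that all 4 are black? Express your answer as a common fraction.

14/143

P(all black) = 8/13 × 7/12 × 6/11 × 5/10 = 1680/17160 = 14/143.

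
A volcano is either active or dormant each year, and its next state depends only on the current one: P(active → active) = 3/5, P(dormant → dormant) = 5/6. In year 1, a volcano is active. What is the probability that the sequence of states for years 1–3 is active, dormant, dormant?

1/3

Year 1 is given. For each transition, use the conditional probability from the current state:
P(dormant | active) = 2/5; P(dormant | dormant) = 5/6.
P = 2/5 × 5/6 = 10/30 = 1/3.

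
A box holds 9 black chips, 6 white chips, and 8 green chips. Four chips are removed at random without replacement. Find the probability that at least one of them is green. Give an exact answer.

P(no green) = 15/23 × 14/22 × 13/21 × 12/20 = 32760/212520 = 39/253.
P(at least one) = 1 − 39/253 = 214/253.

214/253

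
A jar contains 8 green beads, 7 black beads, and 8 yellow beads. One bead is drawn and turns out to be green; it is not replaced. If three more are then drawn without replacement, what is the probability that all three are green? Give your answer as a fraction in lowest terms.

After the first draw, 7 of the remaining 22 beads are green.
P = 7/22 × 6/21 × 5/20 = 210/9240 = 1/44.

1/44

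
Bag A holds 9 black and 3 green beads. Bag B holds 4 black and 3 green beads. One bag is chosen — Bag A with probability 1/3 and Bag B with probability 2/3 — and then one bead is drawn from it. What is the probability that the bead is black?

From Bag A: P(black) = 9/12.
From Bag B: P(black) = 4/7.
Total probability = (1/3)(9/12) + (2/3)(4/7) = 53/84.

53/84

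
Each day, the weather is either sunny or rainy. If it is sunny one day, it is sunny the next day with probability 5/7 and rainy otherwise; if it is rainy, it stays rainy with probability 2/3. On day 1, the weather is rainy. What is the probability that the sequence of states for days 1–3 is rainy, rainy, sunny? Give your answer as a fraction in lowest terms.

2/9

Day 1 is given. For each transition, use the conditional probability from the current state:
P(rainy | rainy) = 2/3; P(sunny | rainy) = 1/3.
P = 2/3 × 1/3 = 2/9.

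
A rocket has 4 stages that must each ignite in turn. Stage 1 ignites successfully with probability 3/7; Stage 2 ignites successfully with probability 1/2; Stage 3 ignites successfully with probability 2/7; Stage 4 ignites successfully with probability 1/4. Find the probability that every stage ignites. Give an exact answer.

3/196

Each stage is reached only if all earlier stages succeed, so
P = 3/7 × 1/2 × 2/7 × 1/4 = 6/392 = 3/196.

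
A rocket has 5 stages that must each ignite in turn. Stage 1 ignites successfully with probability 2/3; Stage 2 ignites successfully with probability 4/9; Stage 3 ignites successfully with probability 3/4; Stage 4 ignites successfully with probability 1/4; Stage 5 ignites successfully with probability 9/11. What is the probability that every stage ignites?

1/22

Multiplying along the chain,
P = 2/3 × 4/9 × 3/4 × 1/4 × 9/11 = 216/4752 = 1/22.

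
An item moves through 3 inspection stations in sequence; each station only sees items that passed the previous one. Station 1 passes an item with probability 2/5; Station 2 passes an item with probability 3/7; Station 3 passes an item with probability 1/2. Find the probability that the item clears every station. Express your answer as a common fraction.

3/35

Each stage is reached only if all earlier stages succeed, so
P = 2/5 × 3/7 × 1/2 = 6/70 = 3/35.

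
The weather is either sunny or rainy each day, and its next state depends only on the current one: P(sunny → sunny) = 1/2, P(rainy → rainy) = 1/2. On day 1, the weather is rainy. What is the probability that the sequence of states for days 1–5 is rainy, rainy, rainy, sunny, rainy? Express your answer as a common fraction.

1/16

Day 1 is given. For each transition, use the conditional probability from the current state:
P(rainy | rainy) = 1/2; P(rainy | rainy) = 1/2; P(sunny | rainy) = 1/2; P(rainy | sunny) = 1/2.
P = 1/2 × 1/2 × 1/2 × 1/2 = 1/16.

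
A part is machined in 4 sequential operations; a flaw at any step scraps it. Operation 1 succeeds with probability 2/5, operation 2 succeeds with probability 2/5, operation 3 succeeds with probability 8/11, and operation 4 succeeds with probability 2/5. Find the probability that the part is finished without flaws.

Multiplying along the chain,
P = 2/5 × 2/5 × 8/11 × 2/5 = 64/1375.

64/1375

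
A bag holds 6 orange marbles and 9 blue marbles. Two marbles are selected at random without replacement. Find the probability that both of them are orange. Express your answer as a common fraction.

1/7

P(all orange) = 6/15 × 5/14 = 30/210 = 1/7.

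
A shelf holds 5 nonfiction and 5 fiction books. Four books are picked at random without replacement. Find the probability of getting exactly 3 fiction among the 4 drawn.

One ordering (fiction drawn first) has probability 5/10 × 4/9 × 3/8 × 5/7 = 300/5040 = 5/84.
There are C(4,3) = 4 such orderings, each equally likely, so P = 4 × 5/84 = 5/21.

5/21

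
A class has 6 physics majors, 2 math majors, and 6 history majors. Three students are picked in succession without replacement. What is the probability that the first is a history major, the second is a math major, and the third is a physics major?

Chain rule:
P = 6/14 × 2/13 × 6/12 = 72/2184 = 3/91.

3/91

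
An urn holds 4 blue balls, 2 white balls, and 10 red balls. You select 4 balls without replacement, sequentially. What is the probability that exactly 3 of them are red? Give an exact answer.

One ordering (red drawn first) has probability 10/16 × 9/15 × 8/14 × 6/13 = 4320/43680 = 9/91.
There are C(4,3) = 4 such orderings, each equally likely, so P = 4 × 9/91 = 36/91.

36/91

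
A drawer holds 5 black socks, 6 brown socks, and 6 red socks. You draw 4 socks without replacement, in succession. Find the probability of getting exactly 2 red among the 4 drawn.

165/476

One ordering (red drawn first) has probability 6/17 × 5/16 × 11/15 × 10/14 = 3300/57120 = 55/952.
There are C(4,2) = 6 such orderings, each equally likely, so P = 6 × 55/952 = 165/476.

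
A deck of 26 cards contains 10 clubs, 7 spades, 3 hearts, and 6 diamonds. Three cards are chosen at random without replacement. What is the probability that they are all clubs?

P(all clubs) = 10/26 × 9/25 × 8/24 = 720/15600 = 3/65.

3/65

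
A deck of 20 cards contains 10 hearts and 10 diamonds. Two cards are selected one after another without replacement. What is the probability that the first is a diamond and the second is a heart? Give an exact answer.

Multiply the probability of each draw given the previous ones:
P = 10/20 × 10/19 = 100/380 = 5/19.

5/19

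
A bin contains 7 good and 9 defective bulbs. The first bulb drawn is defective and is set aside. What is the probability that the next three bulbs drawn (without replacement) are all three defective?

8/65

After the first draw, 8 of the remaining 15 bulbs are defective.
P = 8/15 × 7/14 × 6/13 = 336/2730 = 8/65.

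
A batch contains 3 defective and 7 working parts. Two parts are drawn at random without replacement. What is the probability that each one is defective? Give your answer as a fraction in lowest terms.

P = 3/10 × 2/9 = 6/90 = 1/15.

1/15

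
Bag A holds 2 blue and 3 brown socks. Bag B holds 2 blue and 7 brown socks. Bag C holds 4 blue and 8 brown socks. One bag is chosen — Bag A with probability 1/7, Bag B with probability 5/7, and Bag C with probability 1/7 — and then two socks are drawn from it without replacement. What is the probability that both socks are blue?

From Bag A: P(both blue) = (2/5)(1/4) = 1/10.
From Bag B: P(both blue) = (2/9)(1/8) = 1/36.
From Bag C: P(both blue) = (4/12)(3/11) = 1/11.
Total probability = (1/7)(1/10) + (5/7)(1/36) + (1/7)(1/11) = 653/13860.

653/13860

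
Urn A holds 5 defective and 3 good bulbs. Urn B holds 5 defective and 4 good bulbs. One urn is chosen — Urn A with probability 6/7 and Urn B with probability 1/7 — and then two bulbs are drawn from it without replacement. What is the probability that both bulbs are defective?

From Urn A: P(both defective) = (5/8)(4/7) = 5/14.
From Urn B: P(both defective) = (5/9)(4/8) = 5/18.
Total probability = (6/7)(5/14) + (1/7)(5/18) = 305/882.

305/882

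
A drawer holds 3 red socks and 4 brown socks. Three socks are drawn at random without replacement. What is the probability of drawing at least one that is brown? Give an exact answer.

34/35

P(no brown) = 3/7 × 2/6 × 1/5 = 6/210 = 1/35.
P(at least one) = 1 − 1/35 = 34/35.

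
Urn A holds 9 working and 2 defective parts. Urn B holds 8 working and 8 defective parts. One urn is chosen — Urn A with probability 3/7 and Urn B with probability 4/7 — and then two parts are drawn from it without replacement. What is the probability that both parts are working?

From Urn A: P(both working) = (9/11)(8/10) = 36/55.
From Urn B: P(both working) = (8/16)(7/15) = 7/30.
Total probability = (3/7)(36/55) + (4/7)(7/30) = 478/1155.

478/1155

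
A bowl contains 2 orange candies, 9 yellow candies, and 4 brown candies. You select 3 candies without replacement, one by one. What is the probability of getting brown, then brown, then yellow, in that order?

Chain rule:
P = 4/15 × 3/14 × 9/13 = 108/2730 = 18/455.

18/455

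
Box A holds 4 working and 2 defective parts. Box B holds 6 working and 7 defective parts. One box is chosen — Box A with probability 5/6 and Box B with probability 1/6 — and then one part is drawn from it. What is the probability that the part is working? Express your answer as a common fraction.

From Box A: P(working) = 4/6.
From Box B: P(working) = 6/13.
Total probability = (5/6)(4/6) + (1/6)(6/13) = 74/117.

74/117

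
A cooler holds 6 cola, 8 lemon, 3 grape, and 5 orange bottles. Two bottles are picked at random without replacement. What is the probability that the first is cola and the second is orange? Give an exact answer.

5/77

Multiply the probability of each draw given the previous ones:
P = 6/22 × 5/21 = 30/462 = 5/77.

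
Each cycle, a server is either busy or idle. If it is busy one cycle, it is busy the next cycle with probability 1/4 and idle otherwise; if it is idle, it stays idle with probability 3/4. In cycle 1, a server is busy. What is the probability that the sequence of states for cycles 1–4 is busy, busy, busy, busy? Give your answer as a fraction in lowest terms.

Cycle 1 is given. For each transition, use the conditional probability from the current state:
P(busy | busy) = 1/4; P(busy | busy) = 1/4; P(busy | busy) = 1/4.
P = 1/4 × 1/4 × 1/4 = 1/64.

1/64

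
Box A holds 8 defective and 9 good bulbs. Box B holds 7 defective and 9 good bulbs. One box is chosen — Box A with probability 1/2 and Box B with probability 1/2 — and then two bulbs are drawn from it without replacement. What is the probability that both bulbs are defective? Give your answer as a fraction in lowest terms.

From Box A: P(both defective) = (8/17)(7/16) = 7/34.
From Box B: P(both defective) = (7/16)(6/15) = 7/40.
Total probability = (1/2)(7/34) + (1/2)(7/40) = 259/1360.

259/1360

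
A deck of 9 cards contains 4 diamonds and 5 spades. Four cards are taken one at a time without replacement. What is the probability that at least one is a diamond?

P(no diamonds) = 5/9 × 4/8 × 3/7 × 2/6 = 120/3024 = 5/126.
P(at least one) = 1 − 5/126 = 121/126.

121/126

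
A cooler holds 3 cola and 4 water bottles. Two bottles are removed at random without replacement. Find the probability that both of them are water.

P(all water) = 4/7 × 3/6 = 12/42 = 2/7.

2/7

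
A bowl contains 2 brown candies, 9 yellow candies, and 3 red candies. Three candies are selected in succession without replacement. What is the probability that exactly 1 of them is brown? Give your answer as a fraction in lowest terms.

One ordering (brown drawn first) has probability 2/14 × 12/13 × 11/12 = 264/2184 = 11/91.
There are C(3,1) = 3 such orderings, each equally likely, so P = 3 × 11/91 = 33/91.

33/91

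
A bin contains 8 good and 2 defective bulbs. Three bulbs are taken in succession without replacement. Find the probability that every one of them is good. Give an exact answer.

7/15

P = 8/10 × 7/9 × 6/8 = 336/720 = 7/15.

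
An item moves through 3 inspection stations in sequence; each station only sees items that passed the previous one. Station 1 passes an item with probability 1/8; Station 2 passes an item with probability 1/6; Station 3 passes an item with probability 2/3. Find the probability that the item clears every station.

Each stage is reached only if all earlier stages succeed, so
P = 1/8 × 1/6 × 2/3 = 2/144 = 1/72.

1/72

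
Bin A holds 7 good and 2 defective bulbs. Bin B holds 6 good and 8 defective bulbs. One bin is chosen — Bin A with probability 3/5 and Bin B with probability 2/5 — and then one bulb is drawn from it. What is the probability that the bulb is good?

From Bin A: P(good) = 7/9.
From Bin B: P(good) = 6/14.
Total probability = (3/5)(7/9) + (2/5)(6/14) = 67/105.

67/105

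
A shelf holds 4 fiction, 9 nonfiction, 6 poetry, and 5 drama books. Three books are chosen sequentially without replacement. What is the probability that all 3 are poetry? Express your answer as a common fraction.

5/506

P(every draw is poetry) = 6/24 × 5/23 × 4/22 = 120/12144 = 5/506.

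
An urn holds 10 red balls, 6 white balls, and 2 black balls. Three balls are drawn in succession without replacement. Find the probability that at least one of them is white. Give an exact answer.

149/204

P(no white) = 12/18 × 11/17 × 10/16 = 1320/4896 = 55/204.
P(at least one) = 1 − 55/204 = 149/204.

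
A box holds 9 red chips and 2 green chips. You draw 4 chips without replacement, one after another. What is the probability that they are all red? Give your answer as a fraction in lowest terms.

P = 9/11 × 8/10 × 7/9 × 6/8 = 3024/7920 = 21/55.

21/55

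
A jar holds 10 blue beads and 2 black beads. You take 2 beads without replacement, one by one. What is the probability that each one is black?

1/66

P = 2/12 × 1/11 = 2/132 = 1/66.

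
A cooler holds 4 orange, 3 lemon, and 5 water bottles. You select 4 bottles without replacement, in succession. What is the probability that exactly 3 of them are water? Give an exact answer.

One ordering (water drawn first) has probability 5/12 × 4/11 × 3/10 × 7/9 = 420/11880 = 7/198.
There are C(4,3) = 4 such orderings, each equally likely, so P = 4 × 7/198 = 14/99.

14/99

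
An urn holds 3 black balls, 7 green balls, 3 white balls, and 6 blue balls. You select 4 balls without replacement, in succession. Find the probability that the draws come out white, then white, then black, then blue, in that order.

3/2584

Each draw changes the counts, so multiply the conditional probabilities along the sequence:
P = 3/19 × 2/18 × 3/17 × 6/16 = 108/93024 = 3/2584.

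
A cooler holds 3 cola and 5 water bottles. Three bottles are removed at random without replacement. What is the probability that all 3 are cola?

P(every draw is cola) = 3/8 × 2/7 × 1/6 = 6/336 = 1/56.

1/56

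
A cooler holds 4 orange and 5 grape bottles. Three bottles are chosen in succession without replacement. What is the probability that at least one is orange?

37/42

P(no orange) = 5/9 × 4/8 × 3/7 = 60/504 = 5/42.
P(at least one) = 1 − 5/42 = 37/42.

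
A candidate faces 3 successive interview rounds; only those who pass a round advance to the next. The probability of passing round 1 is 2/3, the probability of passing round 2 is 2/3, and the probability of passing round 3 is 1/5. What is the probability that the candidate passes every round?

4/45

Multiplying along the chain,
P = 2/3 × 2/3 × 1/5 = 4/45.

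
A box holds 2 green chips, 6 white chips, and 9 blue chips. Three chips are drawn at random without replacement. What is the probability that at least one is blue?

78/85

P(no blue) = 8/17 × 7/16 × 6/15 = 336/4080 = 7/85.
P(at least one) = 1 − 7/85 = 78/85.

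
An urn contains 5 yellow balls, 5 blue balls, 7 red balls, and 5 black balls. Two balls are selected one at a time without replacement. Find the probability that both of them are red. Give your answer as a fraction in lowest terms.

P(all red) = 7/22 × 6/21 = 42/462 = 1/11.

1/11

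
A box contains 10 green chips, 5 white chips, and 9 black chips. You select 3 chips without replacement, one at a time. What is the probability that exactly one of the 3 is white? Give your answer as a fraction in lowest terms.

855/2024

One ordering (white drawn first) has probability 5/24 × 19/23 × 18/22 = 1710/12144 = 285/2024.
There are C(3,1) = 3 such orderings, each equally likely, so P = 3 × 285/2024 = 855/2024.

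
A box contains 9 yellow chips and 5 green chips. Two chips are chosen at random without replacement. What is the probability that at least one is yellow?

81/91

P(no yellow) = 5/14 × 4/13 = 20/182 = 10/91.
P(at least one) = 1 − 10/91 = 81/91.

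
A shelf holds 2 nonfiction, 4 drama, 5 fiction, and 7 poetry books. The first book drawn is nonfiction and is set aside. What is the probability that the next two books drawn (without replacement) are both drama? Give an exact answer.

With the first book removed, 4 drama remain out of 17.
P = 4/17 × 3/16 = 12/272 = 3/68.

3/68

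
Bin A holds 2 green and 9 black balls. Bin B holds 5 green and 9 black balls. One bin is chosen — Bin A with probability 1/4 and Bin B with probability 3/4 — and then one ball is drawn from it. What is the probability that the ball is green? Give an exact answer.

193/616

From Bin A: P(green) = 2/11.
From Bin B: P(green) = 5/14.
Total probability = (1/4)(2/11) + (3/4)(5/14) = 193/616.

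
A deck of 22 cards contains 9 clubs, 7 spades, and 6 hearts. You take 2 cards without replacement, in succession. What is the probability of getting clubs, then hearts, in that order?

9/77

Each draw changes the counts, so multiply the conditional probabilities along the sequence:
P = 9/22 × 6/21 = 54/462 = 9/77.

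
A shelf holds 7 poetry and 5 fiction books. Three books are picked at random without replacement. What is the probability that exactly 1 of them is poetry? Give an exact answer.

One ordering (poetry drawn first) has probability 7/12 × 5/11 × 4/10 = 140/1320 = 7/66.
There are C(3,1) = 3 such orderings, each equally likely, so P = 3 × 7/66 = 7/22.

7/22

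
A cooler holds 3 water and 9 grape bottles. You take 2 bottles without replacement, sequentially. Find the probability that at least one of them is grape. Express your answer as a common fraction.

P(no grape) = 3/12 × 2/11 = 6/132 = 1/22.
P(at least one) = 1 − 1/22 = 21/22.

21/22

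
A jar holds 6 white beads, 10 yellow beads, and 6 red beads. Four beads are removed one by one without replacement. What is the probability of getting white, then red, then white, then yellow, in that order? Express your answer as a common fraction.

15/1463

Each draw changes the counts, so multiply the conditional probabilities along the sequence:
P = 6/22 × 6/21 × 5/20 × 10/19 = 1800/175560 = 15/1463.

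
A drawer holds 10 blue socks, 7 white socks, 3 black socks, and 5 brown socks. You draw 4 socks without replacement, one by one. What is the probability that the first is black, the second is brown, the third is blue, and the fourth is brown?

1/506

Multiply the probability of each draw given the previous ones:
P = 3/25 × 5/24 × 10/23 × 4/22 = 600/303600 = 1/506.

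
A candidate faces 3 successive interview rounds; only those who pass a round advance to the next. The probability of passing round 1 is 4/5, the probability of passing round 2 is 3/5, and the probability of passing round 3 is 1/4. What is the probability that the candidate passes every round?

3/25

Each stage is reached only if all earlier stages succeed, so
P = 4/5 × 3/5 × 1/4 = 12/100 = 3/25.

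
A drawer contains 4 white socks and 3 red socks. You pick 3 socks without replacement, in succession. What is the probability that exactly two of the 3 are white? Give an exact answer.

18/35

One ordering (white drawn first) has probability 4/7 × 3/6 × 3/5 = 36/210 = 6/35.
There are C(3,2) = 3 such orderings, each equally likely, so P = 3 × 6/35 = 18/35.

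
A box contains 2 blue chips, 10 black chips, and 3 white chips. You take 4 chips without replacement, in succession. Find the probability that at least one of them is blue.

10/21

P(no blue) = 13/15 × 12/14 × 11/13 × 10/12 = 17160/32760 = 11/21.
P(at least one) = 1 − 11/21 = 10/21.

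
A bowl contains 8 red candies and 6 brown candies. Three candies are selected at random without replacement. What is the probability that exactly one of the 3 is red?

30/91

One ordering (red drawn first) has probability 8/14 × 6/13 × 5/12 = 240/2184 = 10/91.
There are C(3,1) = 3 such orderings, each equally likely, so P = 3 × 10/91 = 30/91.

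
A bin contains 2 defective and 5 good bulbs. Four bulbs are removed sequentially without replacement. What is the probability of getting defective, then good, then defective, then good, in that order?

1/21

Chain rule:
P = 2/7 × 5/6 × 1/5 × 4/4 = 40/840 = 1/21.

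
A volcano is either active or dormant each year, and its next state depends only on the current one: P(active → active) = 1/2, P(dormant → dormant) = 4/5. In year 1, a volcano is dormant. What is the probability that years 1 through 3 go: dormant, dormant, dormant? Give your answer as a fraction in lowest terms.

16/25

Year 1 is given. For each transition, use the conditional probability from the current state:
P(dormant | dormant) = 4/5; P(dormant | dormant) = 4/5.
P = 4/5 × 4/5 = 16/25.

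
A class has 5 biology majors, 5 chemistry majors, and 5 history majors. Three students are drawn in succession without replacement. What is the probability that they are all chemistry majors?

2/91

P = 5/15 × 4/14 × 3/13 = 60/2730 = 2/91.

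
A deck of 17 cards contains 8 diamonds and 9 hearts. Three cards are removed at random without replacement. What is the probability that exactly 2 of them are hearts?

One ordering (hearts drawn first) has probability 9/17 × 8/16 × 8/15 = 576/4080 = 12/85.
There are C(3,2) = 3 such orderings, each equally likely, so P = 3 × 12/85 = 36/85.

36/85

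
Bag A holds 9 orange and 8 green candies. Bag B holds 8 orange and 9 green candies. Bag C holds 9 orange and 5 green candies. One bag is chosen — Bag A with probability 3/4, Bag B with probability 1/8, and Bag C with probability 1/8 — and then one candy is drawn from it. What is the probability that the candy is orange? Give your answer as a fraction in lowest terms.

From Bag A: P(orange) = 9/17.
From Bag B: P(orange) = 8/17.
From Bag C: P(orange) = 9/14.
Total probability = (3/4)(9/17) + (1/8)(8/17) + (1/8)(9/14) = 1021/1904.

1021/1904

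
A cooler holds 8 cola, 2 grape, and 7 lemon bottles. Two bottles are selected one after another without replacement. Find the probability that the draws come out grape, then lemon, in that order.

7/136

Each draw changes the counts, so multiply the conditional probabilities along the sequence:
P = 2/17 × 7/16 = 14/272 = 7/136.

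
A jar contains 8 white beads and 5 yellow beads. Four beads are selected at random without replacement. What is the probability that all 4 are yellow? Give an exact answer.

1/143

P(all yellow) = 5/13 × 4/12 × 3/11 × 2/10 = 120/17160 = 1/143.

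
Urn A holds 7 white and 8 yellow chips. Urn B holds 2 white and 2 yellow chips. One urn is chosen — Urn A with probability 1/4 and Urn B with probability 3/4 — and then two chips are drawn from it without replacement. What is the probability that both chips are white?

From Urn A: P(both white) = (7/15)(6/14) = 1/5.
From Urn B: P(both white) = (2/4)(1/3) = 1/6.
Total probability = (1/4)(1/5) + (3/4)(1/6) = 7/40.

7/40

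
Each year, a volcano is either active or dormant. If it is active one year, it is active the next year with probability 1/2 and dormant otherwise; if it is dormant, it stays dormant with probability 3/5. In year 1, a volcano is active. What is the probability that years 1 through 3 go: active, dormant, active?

1/5

Year 1 is given. For each transition, use the conditional probability from the current state:
P(dormant | active) = 1/2; P(active | dormant) = 2/5.
P = 1/2 × 2/5 = 2/10 = 1/5.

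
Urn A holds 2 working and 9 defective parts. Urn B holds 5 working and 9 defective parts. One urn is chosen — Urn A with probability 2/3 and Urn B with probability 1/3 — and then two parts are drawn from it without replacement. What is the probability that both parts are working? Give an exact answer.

244/5005

From Urn A: P(both working) = (2/11)(1/10) = 1/55.
From Urn B: P(both working) = (5/14)(4/13) = 10/91.
Total probability = (2/3)(1/55) + (1/3)(10/91) = 244/5005.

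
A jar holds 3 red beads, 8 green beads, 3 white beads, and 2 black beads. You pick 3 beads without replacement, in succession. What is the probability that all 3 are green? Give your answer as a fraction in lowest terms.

1/10

P = 8/16 × 7/15 × 6/14 = 336/3360 = 1/10.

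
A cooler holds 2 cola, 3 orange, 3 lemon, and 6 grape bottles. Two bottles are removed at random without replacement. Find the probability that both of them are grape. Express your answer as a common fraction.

15/91

P = 6/14 × 5/13 = 30/182 = 15/91.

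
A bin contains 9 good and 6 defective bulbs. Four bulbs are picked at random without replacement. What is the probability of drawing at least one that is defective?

59/65

P(no defective) = 9/15 × 8/14 × 7/13 × 6/12 = 3024/32760 = 6/65.
P(at least one) = 1 − 6/65 = 59/65.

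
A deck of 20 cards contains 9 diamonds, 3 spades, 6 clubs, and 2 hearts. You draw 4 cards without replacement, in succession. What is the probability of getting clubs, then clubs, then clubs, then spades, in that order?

1/323

Multiply the probability of each draw given the previous ones:
P = 6/20 × 5/19 × 4/18 × 3/17 = 360/116280 = 1/323.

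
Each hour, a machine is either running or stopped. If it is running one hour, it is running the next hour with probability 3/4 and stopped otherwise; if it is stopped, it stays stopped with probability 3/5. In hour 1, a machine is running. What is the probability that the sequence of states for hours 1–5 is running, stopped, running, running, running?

Hour 1 is given. For each transition, use the conditional probability from the current state:
P(stopped | running) = 1/4; P(running | stopped) = 2/5; P(running | running) = 3/4; P(running | running) = 3/4.
P = 1/4 × 2/5 × 3/4 × 3/4 = 18/320 = 9/160.

9/160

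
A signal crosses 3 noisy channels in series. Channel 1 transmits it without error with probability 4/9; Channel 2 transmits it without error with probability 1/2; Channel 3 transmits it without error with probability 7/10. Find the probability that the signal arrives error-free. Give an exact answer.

7/45

Each stage is reached only if all earlier stages succeed, so
P = 4/9 × 1/2 × 7/10 = 28/180 = 7/45.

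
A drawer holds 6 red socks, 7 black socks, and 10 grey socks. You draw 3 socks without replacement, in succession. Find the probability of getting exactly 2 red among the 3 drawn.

255/1771

One ordering (red drawn first) has probability 6/23 × 5/22 × 17/21 = 510/10626 = 85/1771.
There are C(3,2) = 3 such orderings, each equally likely, so P = 3 × 85/1771 = 255/1771.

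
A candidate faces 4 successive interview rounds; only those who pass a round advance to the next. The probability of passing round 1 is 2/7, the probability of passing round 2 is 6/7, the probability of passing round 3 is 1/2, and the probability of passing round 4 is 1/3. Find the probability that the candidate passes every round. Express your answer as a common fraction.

Multiplying along the chain,
P = 2/7 × 6/7 × 1/2 × 1/3 = 12/294 = 2/49.

2/49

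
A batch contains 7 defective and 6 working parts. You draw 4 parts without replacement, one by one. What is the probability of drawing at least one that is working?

136/143

P(no working) = 7/13 × 6/12 × 5/11 × 4/10 = 840/17160 = 7/143.
P(at least one) = 1 − 7/143 = 136/143.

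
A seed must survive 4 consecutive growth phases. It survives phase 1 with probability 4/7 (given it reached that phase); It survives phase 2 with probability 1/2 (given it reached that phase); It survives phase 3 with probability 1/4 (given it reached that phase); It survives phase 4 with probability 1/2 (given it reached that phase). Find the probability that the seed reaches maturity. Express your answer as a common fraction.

The events are sequential, so multiply the conditional probabilities:
P = 4/7 × 1/2 × 1/4 × 1/2 = 4/112 = 1/28.

1/28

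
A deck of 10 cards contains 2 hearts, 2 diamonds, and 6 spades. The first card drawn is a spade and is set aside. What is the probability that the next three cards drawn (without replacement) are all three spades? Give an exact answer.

After the first draw, 5 of the remaining 9 cards are spades.
P = 5/9 × 4/8 × 3/7 = 60/504 = 5/42.

5/42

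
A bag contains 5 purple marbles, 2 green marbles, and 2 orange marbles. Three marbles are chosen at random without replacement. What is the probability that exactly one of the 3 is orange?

1/2

One ordering (orange drawn first) has probability 2/9 × 7/8 × 6/7 = 84/504 = 1/6.
There are C(3,1) = 3 such orderings, each equally likely, so P = 3 × 1/6 = 1/2.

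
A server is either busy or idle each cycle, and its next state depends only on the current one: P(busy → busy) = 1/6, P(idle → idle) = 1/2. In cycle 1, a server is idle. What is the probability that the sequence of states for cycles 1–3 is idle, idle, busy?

1/4

Cycle 1 is given. For each transition, use the conditional probability from the current state:
P(idle | idle) = 1/2; P(busy | idle) = 1/2.
P = 1/2 × 1/2 = 1/4.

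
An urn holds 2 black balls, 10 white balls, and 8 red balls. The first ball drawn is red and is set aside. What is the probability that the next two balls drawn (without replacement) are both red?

After the first draw, 7 of the remaining 19 balls are red.
P = 7/19 × 6/18 = 42/342 = 7/57.

7/57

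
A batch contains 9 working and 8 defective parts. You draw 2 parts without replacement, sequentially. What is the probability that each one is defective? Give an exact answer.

P(all defective) = 8/17 × 7/16 = 56/272 = 7/34.

7/34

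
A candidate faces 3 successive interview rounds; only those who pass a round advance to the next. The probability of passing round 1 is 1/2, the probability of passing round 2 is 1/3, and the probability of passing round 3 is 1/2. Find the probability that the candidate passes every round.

Each stage is reached only if all earlier stages succeed, so
P = 1/2 × 1/3 × 1/2 = 1/12.

1/12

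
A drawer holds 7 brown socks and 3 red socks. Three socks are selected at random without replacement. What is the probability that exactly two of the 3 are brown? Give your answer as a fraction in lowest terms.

One ordering (brown drawn first) has probability 7/10 × 6/9 × 3/8 = 126/720 = 7/40.
There are C(3,2) = 3 such orderings, each equally likely, so P = 3 × 7/40 = 21/40.

21/40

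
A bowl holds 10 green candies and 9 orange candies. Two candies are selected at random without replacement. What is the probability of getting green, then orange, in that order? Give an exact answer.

5/19

Multiply the probability of each draw given the previous ones:
P = 10/19 × 9/18 = 90/342 = 5/19.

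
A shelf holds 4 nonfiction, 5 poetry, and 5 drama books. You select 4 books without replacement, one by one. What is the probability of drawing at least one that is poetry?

P(no poetry) = 9/14 × 8/13 × 7/12 × 6/11 = 3024/24024 = 18/143.
P(at least one) = 1 − 18/143 = 125/143.

125/143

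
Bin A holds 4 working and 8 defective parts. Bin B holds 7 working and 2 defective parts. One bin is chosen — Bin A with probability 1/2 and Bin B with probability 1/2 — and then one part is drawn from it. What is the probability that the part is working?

From Bin A: P(working) = 4/12.
From Bin B: P(working) = 7/9.
Total probability = (1/2)(4/12) + (1/2)(7/9) = 5/9.

5/9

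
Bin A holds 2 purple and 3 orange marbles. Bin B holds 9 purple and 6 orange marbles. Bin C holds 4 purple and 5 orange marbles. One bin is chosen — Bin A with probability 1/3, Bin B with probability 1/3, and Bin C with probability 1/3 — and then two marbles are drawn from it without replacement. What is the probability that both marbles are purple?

From Bin A: P(both purple) = (2/5)(1/4) = 1/10.
From Bin B: P(both purple) = (9/15)(8/14) = 12/35.
From Bin C: P(both purple) = (4/9)(3/8) = 1/6.
Total probability = (1/3)(1/10) + (1/3)(12/35) + (1/3)(1/6) = 64/315.

64/315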